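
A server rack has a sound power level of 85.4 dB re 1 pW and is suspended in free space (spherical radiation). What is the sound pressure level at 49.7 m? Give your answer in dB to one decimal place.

L_p = L_w − 10·log₁₀(4π·r²) with r = 49.7 m.
4π·r² = 3.104e+04 m², 10·log₁₀ of that is 44.919 dB.
L_p = 85.4 − 44.919 = 40.48 dB.

40.5 dB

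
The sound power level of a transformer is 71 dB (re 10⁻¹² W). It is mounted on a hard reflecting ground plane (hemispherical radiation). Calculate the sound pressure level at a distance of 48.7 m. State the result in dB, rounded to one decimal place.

L_p = L_w − 10·log₁₀(2π·r²) with r = 48.7 m.
2π·r² = 1.49e+04 m², 10·log₁₀ of that is 41.732 dB.
L_p = 71 − 41.732 = 29.27 dB.

29.3 dB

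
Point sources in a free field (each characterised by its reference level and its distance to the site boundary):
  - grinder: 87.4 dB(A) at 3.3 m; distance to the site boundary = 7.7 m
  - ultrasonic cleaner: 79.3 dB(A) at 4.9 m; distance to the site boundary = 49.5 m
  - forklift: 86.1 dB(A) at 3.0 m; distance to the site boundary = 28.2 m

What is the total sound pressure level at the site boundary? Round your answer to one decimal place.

First find each source's level at the receiver (point-source: −20·log₁₀(r/r_ref)), then combine on an intensity basis.
grinder: 87.4 − 20·log₁₀(7.7/3.3) = 87.4 − 7.36 = 80.04 dB(A).
ultrasonic cleaner: 79.3 − 20·log₁₀(49.5/4.9) = 79.3 − 20.09 = 59.21 dB(A).
forklift: 86.1 − 20·log₁₀(28.2/3.0) = 86.1 − 19.46 = 66.64 dB(A).
Σ 10^(L/10) = 1.064e+08 → L_total = 10·log₁₀(1.064e+08) = 80.27 dB(A).

80.3 dB(A)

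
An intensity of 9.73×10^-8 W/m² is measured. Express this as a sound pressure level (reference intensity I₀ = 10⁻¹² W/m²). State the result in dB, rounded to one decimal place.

49.9 dB

L = 10·log₁₀(I/I₀) = 10·log₁₀(9.73×10^-8/10⁻¹²) = 10·log₁₀(9.73×10^4).
L = 10·(0.9881 + 4) = 49.88 dB.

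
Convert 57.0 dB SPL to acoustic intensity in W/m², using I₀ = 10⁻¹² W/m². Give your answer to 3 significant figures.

I = I₀·10^(L/10) = 10⁻¹² × 10^(57.0/10) = 10^(-6.300).

5.01e-07 W/m²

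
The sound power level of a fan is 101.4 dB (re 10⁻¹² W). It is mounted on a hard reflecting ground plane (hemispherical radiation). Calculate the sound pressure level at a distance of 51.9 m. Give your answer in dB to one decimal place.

L_p = L_w − 10·log₁₀(2π·r²) with r = 51.9 m.
2π·r² = 1.692e+04 m², 10·log₁₀ of that is 42.285 dB.
L_p = 101.4 − 42.285 = 59.11 dB.

59.1 dB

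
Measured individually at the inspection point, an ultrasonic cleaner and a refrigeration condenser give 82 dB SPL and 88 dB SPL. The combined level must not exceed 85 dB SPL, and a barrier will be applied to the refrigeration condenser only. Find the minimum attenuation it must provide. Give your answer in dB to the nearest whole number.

Fixed contribution from the other source: Σ 10^(L/10) = 10^(82/10) = 1.585e+08 (82.00 dB SPL).
The limit corresponds to 10^(85/10) = 3.162e+08; subtracting the fixed part leaves 1.577e+08 for the refrigeration condenser, i.e. 81.98 dB SPL.
So the refrigeration condenser must be reduced from 88 to 81.98 dB SPL: IL = 6.02 dB.

6 dB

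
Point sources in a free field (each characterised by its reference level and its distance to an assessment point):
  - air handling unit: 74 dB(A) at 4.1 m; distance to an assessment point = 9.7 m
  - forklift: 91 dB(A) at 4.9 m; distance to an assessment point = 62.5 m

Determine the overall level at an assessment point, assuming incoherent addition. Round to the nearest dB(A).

71 dB(A)

Apply inverse-square spreading to bring every level to the receiver, then sum 10^(L/10).
air handling unit: 74 − 20·log₁₀(9.7/4.1) = 74 − 7.48 = 66.52 dB(A).
forklift: 91 − 20·log₁₀(62.5/4.9) = 91 − 22.11 = 68.89 dB(A).
Σ 10^(L/10) = 1.223e+07 → L_total = 10·log₁₀(1.223e+07) = 70.87 dB(A).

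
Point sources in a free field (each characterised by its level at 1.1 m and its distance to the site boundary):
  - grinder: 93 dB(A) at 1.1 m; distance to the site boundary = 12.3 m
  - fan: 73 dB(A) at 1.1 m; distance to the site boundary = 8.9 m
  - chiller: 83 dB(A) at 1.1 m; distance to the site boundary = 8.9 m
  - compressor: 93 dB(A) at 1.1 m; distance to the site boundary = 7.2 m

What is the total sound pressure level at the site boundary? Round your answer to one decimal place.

78.2 dB(A)

Apply inverse-square spreading to bring every level to the receiver, then sum 10^(L/10).
grinder: 93 − 20·log₁₀(12.3/1.1) = 93 − 20.97 = 72.03 dB(A).
fan: 73 − 20·log₁₀(8.9/1.1) = 73 − 18.16 = 54.84 dB(A).
chiller: 83 − 20·log₁₀(8.9/1.1) = 83 − 18.16 = 64.84 dB(A).
compressor: 93 − 20·log₁₀(7.2/1.1) = 93 − 16.32 = 76.68 dB(A).
Σ 10^(L/10) = 6.588e+07 → L_total = 10·log₁₀(6.588e+07) = 78.19 dB(A).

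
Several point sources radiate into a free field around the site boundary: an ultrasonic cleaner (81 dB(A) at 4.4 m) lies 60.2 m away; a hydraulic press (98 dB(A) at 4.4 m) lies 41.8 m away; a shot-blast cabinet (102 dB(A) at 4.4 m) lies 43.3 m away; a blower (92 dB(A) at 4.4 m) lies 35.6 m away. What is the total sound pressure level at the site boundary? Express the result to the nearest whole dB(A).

84 dB(A)

First find each source's level at the receiver (point-source: −20·log₁₀(r/r_ref)), then combine on an intensity basis.
ultrasonic cleaner: 81 − 20·log₁₀(60.2/4.4) = 81 − 22.72 = 58.28 dB(A).
hydraulic press: 98 − 20·log₁₀(41.8/4.4) = 98 − 19.55 = 78.45 dB(A).
shot-blast cabinet: 102 − 20·log₁₀(43.3/4.4) = 102 − 19.86 = 82.14 dB(A).
blower: 92 − 20·log₁₀(35.6/4.4) = 92 − 18.16 = 73.84 dB(A).
Σ 10^(L/10) = 2.585e+08 → L_total = 10·log₁₀(2.585e+08) = 84.12 dB(A).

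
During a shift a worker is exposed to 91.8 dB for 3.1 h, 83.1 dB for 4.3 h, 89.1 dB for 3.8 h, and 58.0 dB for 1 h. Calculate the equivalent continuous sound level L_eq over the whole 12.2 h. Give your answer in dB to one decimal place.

L_eq = 10·log₁₀[(1/T)·Σ tᵢ·10^(Lᵢ/10)] with T = 12.2 h.
Σ tᵢ·10^(Lᵢ/10) = 3.1·10^(91.8/10) + 4.3·10^(83.1/10) + 3.8·10^(89.1/10) + 1·10^(58.0/10) = 8.659e+09.
L_eq = 10·log₁₀(8.659e+09/12.2) = 88.51 dB.

88.5 dB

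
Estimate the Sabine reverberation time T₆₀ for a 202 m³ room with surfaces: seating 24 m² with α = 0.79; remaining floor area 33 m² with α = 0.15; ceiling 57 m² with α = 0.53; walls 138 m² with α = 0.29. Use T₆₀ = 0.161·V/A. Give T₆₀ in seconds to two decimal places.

Total absorption A = 24·0.79 + 33·0.15 + 57·0.53 + 138·0.29 = 94.14 m² sabins.
T₆₀ = 0.161·V/A = 0.161·202/94.14 = 0.345 s.

0.35 s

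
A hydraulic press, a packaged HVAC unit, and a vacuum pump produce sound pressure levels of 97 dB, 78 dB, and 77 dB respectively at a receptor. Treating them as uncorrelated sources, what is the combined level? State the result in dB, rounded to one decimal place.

97.1 dB

Incoherent sources combine by intensity addition: L_total = 10·log₁₀(Σ 10^(L_i/10)).
Σ 10^(L/10) = 10^(97/10) + 10^(78/10) + 10^(77/10) = 5.125e+09.
L_total = 10·log₁₀(5.125e+09) = 97.10 dB.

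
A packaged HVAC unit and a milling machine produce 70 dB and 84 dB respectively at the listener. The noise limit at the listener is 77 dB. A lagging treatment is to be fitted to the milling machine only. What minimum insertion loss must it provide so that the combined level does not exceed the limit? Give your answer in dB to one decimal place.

Fixed contribution from the other source: Σ 10^(L/10) = 10^(70/10) = 1.000e+07 (70.00 dB).
The limit corresponds to 10^(77/10) = 5.012e+07; subtracting the fixed part leaves 4.012e+07 for the milling machine, i.e. 76.03 dB.
So the milling machine must be reduced from 84 to 76.03 dB: IL = 7.97 dB.

8.0 dB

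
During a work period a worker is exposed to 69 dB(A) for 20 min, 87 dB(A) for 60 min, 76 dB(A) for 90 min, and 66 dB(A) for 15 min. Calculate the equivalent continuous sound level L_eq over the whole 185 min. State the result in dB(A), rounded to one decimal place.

L_eq = 10·log₁₀[(1/T)·Σ tᵢ·10^(Lᵢ/10)] with T = 185 min.
Σ tᵢ·10^(Lᵢ/10) = 20·10^(69/10) + 60·10^(87/10) + 90·10^(76/10) + 15·10^(66/10) = 3.387e+10.
L_eq = 10·log₁₀(3.387e+10/185) = 82.63 dB(A).

82.6 dB(A)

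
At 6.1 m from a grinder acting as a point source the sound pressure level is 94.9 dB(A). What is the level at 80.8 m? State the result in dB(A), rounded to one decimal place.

72.5 dB(A)

Spherical spreading from a point source gives a 20·log₁₀(r₂/r₁) drop.
L₂ = 94.9 − 20·log₁₀(80.8/6.1) = 94.9 − 22.442 = 72.46 dB(A).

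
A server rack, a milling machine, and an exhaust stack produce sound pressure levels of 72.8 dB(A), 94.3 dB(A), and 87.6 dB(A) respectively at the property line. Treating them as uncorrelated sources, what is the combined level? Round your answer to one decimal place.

Incoherent sources combine by intensity addition: L_total = 10·log₁₀(Σ 10^(L_i/10)).
Σ 10^(L/10) = 10^(72.8/10) + 10^(94.3/10) + 10^(87.6/10) = 3.286e+09.
L_total = 10·log₁₀(3.286e+09) = 95.17 dB(A).

95.2 dB(A)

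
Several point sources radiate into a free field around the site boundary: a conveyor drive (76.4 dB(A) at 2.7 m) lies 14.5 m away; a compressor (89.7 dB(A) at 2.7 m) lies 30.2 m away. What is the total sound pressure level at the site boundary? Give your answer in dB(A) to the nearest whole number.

Apply inverse-square spreading to bring every level to the receiver, then sum 10^(L/10).
conveyor drive: 76.4 − 20·log₁₀(14.5/2.7) = 76.4 − 14.60 = 61.80 dB(A).
compressor: 89.7 − 20·log₁₀(30.2/2.7) = 89.7 − 20.97 = 68.73 dB(A).
Σ 10^(L/10) = 8.973e+06 → L_total = 10·log₁₀(8.973e+06) = 69.53 dB(A).

70 dB(A)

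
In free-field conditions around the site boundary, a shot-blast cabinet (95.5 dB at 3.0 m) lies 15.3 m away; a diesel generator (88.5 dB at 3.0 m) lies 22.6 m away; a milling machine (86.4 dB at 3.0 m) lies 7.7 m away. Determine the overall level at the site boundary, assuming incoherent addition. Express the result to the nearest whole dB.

First find each source's level at the receiver (point-source: −20·log₁₀(r/r_ref)), then combine on an intensity basis.
shot-blast cabinet: 95.5 − 20·log₁₀(15.3/3.0) = 95.5 − 14.15 = 81.35 dB.
diesel generator: 88.5 − 20·log₁₀(22.6/3.0) = 88.5 − 17.54 = 70.96 dB.
milling machine: 86.4 − 20·log₁₀(7.7/3.0) = 86.4 − 8.19 = 78.21 dB.
Σ 10^(L/10) = 2.152e+08 → L_total = 10·log₁₀(2.152e+08) = 83.33 dB.

83 dB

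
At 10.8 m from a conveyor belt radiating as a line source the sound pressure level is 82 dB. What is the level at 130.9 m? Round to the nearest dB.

71 dB

Cylindrical spreading from a line source gives a 10·log₁₀(r₂/r₁) drop.
L₂ = 82 − 10·log₁₀(130.9/10.8) = 82 − 10.835 = 71.16 dB.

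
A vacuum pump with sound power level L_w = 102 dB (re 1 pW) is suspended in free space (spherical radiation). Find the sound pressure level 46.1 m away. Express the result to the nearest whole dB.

L_p = L_w − 10·log₁₀(4π·r²) with r = 46.1 m.
4π·r² = 2.671e+04 m², 10·log₁₀ of that is 44.266 dB.
L_p = 102 − 44.266 = 57.73 dB.

58 dB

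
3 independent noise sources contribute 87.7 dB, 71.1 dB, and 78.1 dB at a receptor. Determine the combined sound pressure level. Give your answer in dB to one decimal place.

For uncorrelated sources the intensities add, so convert each level to linear form, sum, and take 10·log₁₀ of the total.
Σ 10^(L/10) = 10^(87.7/10) + 10^(71.1/10) + 10^(78.1/10) = 6.663e+08.
L_total = 10·log₁₀(6.663e+08) = 88.24 dB.

88.2 dB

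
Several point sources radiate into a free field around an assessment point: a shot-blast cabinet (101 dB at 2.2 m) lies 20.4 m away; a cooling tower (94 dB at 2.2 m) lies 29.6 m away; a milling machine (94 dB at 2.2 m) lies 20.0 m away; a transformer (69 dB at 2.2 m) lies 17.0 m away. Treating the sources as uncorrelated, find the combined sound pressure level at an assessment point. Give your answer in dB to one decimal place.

82.8 dB

Apply inverse-square spreading to bring every level to the receiver, then sum 10^(L/10).
shot-blast cabinet: 101 − 20·log₁₀(20.4/2.2) = 101 − 19.34 = 81.66 dB.
cooling tower: 94 − 20·log₁₀(29.6/2.2) = 94 − 22.58 = 71.42 dB.
milling machine: 94 − 20·log₁₀(20.0/2.2) = 94 − 19.17 = 74.83 dB.
transformer: 69 − 20·log₁₀(17.0/2.2) = 69 − 17.76 = 51.24 dB.
Σ 10^(L/10) = 1.908e+08 → L_total = 10·log₁₀(1.908e+08) = 82.81 dB.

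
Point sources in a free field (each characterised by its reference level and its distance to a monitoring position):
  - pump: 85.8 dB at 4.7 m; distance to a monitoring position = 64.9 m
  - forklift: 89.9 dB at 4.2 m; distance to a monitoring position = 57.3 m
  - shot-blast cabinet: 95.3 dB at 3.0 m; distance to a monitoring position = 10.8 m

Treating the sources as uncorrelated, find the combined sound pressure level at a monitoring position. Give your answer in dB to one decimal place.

Propagate each source to the receiver with L = L_ref − 20·log₁₀(r/r_ref), then add intensities.
pump: 85.8 − 20·log₁₀(64.9/4.7) = 85.8 − 22.80 = 63.00 dB.
forklift: 89.9 − 20·log₁₀(57.3/4.2) = 89.9 − 22.70 = 67.20 dB.
shot-blast cabinet: 95.3 − 20·log₁₀(10.8/3.0) = 95.3 − 11.13 = 84.17 dB.
Σ 10^(L/10) = 2.687e+08 → L_total = 10·log₁₀(2.687e+08) = 84.29 dB.

84.3 dB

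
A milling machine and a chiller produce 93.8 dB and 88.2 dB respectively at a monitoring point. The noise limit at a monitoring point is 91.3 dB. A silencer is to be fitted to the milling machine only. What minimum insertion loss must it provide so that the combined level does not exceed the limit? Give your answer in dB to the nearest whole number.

5 dB

Everything except the milling machine sums to 10^(88.2/10) = 6.607e+08 in linear terms, 88.20 dB.
The limit corresponds to 10^(91.3/10) = 1.349e+09; subtracting the fixed part leaves 6.883e+08 for the milling machine, i.e. 88.38 dB.
So the milling machine must be reduced from 93.8 to 88.38 dB: IL = 5.42 dB.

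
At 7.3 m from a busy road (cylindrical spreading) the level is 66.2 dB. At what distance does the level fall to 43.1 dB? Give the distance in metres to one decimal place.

1490.5 m

Line-source spreading drops the level by 10·log₁₀(r₂/r₁); inverting, r₂/r₁ = 10^(ΔL/10).
r₂ = 7.3·10^((66.2−43.1)/10) = 7.3·10^(23.1/10) = 1490.47 m.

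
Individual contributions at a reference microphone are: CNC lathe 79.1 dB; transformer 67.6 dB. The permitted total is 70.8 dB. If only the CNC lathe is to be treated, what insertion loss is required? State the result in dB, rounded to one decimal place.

11.1 dB

The untreated sources together contribute 10^(67.6/10) = 5.754e+06, i.e. 67.60 dB.
The limit corresponds to 10^(70.8/10) = 1.202e+07; subtracting the fixed part leaves 6.268e+06 for the CNC lathe, i.e. 67.97 dB.
Required insertion loss = 79.1 − 67.97 = 11.13 dB.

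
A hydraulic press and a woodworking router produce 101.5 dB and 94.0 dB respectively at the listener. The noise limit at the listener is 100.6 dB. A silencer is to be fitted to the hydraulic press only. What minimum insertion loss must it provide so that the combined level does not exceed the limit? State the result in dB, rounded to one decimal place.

The untreated sources together contribute 10^(94.0/10) = 2.512e+09, i.e. 94.00 dB.
The limit corresponds to 10^(100.6/10) = 1.148e+10; subtracting the fixed part leaves 8.970e+09 for the hydraulic press, i.e. 99.53 dB.
So the hydraulic press must be reduced from 101.5 to 99.53 dB: IL = 1.97 dB.

2.0 dB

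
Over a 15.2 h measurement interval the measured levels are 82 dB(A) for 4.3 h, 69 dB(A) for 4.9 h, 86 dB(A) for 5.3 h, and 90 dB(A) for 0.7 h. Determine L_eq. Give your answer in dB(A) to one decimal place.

83.7 dB(A)

L_eq = 10·log₁₀[(1/T)·Σ tᵢ·10^(Lᵢ/10)] with T = 15.2 h.
Σ tᵢ·10^(Lᵢ/10) = 4.3·10^(82/10) + 4.9·10^(69/10) + 5.3·10^(86/10) + 0.7·10^(90/10) = 3.530e+09.
L_eq = 10·log₁₀(3.530e+09/15.2) = 83.66 dB(A).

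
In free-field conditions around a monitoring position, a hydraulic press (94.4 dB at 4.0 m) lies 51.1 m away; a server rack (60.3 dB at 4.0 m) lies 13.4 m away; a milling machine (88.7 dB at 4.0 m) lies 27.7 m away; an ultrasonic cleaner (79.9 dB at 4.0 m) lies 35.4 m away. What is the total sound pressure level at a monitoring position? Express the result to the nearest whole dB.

75 dB

Propagate each source to the receiver with L = L_ref − 20·log₁₀(r/r_ref), then add intensities.
hydraulic press: 94.4 − 20·log₁₀(51.1/4.0) = 94.4 − 22.13 = 72.27 dB.
server rack: 60.3 − 20·log₁₀(13.4/4.0) = 60.3 − 10.50 = 49.80 dB.
milling machine: 88.7 − 20·log₁₀(27.7/4.0) = 88.7 − 16.81 = 71.89 dB.
ultrasonic cleaner: 79.9 − 20·log₁₀(35.4/4.0) = 79.9 − 18.94 = 60.96 dB.
Σ 10^(L/10) = 3.368e+07 → L_total = 10·log₁₀(3.368e+07) = 75.27 dB.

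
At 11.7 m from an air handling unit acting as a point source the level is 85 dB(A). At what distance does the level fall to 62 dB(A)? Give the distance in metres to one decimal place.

Point-source spreading drops the level by 20·log₁₀(r₂/r₁); inverting, r₂/r₁ = 10^(ΔL/20).
r₂ = 11.7·10^((85−62)/20) = 11.7·10^(23.0/20) = 165.27 m.

165.3 m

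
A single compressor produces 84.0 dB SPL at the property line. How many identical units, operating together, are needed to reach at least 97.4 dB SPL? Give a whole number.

22

Need L₁ + 10·log₁₀ N ≥ 97.4, i.e. log₁₀ N ≥ 1.34.
N ≥ 10^(13.4/10) = 21.878, so N = 22.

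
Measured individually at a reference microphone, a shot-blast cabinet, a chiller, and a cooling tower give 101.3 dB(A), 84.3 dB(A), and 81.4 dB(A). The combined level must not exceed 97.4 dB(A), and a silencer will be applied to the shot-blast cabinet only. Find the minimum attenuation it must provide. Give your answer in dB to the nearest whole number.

Everything except the shot-blast cabinet sums to 10^(84.3/10) + 10^(81.4/10) = 4.072e+08 in linear terms, 86.10 dB(A).
To meet 97.4 dB(A) overall, the treated shot-blast cabinet may contribute at most 10^(97.4/10) − 4.072e+08 = 5.088e+09, i.e. 97.07 dB(A).
Required insertion loss = 101.3 − 97.07 = 4.23 dB.

4 dB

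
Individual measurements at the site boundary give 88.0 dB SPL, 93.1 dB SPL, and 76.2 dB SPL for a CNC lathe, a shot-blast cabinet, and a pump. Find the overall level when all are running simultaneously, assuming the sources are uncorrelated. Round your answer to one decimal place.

94.3 dB SPL

Incoherent sources combine by intensity addition: L_total = 10·log₁₀(Σ 10^(L_i/10)).
Σ 10^(L/10) = 10^(88.0/10) + 10^(93.1/10) + 10^(76.2/10) = 2.714e+09.
L_total = 10·log₁₀(2.714e+09) = 94.34 dB SPL.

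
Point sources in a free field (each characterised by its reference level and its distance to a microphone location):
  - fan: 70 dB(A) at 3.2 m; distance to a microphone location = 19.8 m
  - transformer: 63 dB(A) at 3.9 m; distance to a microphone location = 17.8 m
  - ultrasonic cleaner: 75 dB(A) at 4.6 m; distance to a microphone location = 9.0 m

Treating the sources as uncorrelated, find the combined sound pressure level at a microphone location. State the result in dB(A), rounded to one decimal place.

Propagate each source to the receiver with L = L_ref − 20·log₁₀(r/r_ref), then add intensities.
fan: 70 − 20·log₁₀(19.8/3.2) = 70 − 15.83 = 54.17 dB(A).
transformer: 63 − 20·log₁₀(17.8/3.9) = 63 − 13.19 = 49.81 dB(A).
ultrasonic cleaner: 75 − 20·log₁₀(9.0/4.6) = 75 − 5.83 = 69.17 dB(A).
Σ 10^(L/10) = 8.618e+06 → L_total = 10·log₁₀(8.618e+06) = 69.35 dB(A).

69.4 dB(A)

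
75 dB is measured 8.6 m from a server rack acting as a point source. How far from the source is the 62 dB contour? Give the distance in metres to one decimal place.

The 13.0 dB drop corresponds to a distance ratio of 10^(13.0/20) for a point source.
r₂ = 8.6·10^((75−62)/20) = 8.6·10^(13.0/20) = 38.41 m.

38.4 m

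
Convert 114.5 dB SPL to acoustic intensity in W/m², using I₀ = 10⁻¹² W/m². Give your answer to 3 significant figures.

0.282 W/m²

I/I₀ = 10^(114.5/10) = 2.818e+11, so I = 2.818e+11 × 10⁻¹² W/m².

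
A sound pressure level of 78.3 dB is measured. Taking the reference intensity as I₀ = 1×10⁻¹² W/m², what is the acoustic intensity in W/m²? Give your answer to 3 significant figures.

6.76e-05 W/m²

I = I₀·10^(L/10) = 10⁻¹² × 10^(78.3/10) = 10^(-4.170).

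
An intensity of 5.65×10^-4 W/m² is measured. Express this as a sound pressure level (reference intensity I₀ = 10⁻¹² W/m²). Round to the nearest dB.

88 dB

Dividing by I₀ shifts the exponent by 12: I/I₀ = 5.65×10^8.
L = 10·(0.7520 + 8) = 87.52 dB.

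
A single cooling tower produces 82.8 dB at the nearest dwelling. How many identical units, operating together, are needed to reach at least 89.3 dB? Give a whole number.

The shortfall is 89.3 − 82.8 = 6.5 dB, and N units add 10·log₁₀ N, so need 10·log₁₀ N ≥ 6.5.
N ≥ 10^(6.5/10) = 4.467, so N = 5.

5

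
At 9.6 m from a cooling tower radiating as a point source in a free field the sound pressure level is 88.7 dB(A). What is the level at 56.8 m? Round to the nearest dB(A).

For a point source, L₂ = L₁ − 20·log₁₀(r₂/r₁).
L₂ = 88.7 − 20·log₁₀(56.8/9.6) = 88.7 − 15.442 = 73.26 dB(A).

73 dB(A)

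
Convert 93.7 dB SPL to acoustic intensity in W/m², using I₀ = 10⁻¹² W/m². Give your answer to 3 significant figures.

0.00234 W/m²

I/I₀ = 10^(93.7/10) = 2.344e+09, so I = 2.344e+09 × 10⁻¹² W/m².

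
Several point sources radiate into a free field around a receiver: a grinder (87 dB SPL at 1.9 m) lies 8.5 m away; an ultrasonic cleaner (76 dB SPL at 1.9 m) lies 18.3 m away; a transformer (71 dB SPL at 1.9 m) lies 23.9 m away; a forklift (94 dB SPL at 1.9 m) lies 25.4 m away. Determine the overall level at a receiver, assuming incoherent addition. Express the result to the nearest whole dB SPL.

76 dB SPL

First find each source's level at the receiver (point-source: −20·log₁₀(r/r_ref)), then combine on an intensity basis.
grinder: 87 − 20·log₁₀(8.5/1.9) = 87 − 13.01 = 73.99 dB SPL.
ultrasonic cleaner: 76 − 20·log₁₀(18.3/1.9) = 76 − 19.67 = 56.33 dB SPL.
transformer: 71 − 20·log₁₀(23.9/1.9) = 71 − 21.99 = 49.01 dB SPL.
forklift: 94 − 20·log₁₀(25.4/1.9) = 94 − 22.52 = 71.48 dB SPL.
Σ 10^(L/10) = 3.961e+07 → L_total = 10·log₁₀(3.961e+07) = 75.98 dB SPL.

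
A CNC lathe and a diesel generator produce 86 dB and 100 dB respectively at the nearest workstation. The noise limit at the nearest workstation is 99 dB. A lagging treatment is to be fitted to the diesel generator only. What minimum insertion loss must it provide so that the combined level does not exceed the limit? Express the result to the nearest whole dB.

Everything except the diesel generator sums to 10^(86/10) = 3.981e+08 in linear terms, 86.00 dB.
The limit corresponds to 10^(99/10) = 7.943e+09; subtracting the fixed part leaves 7.545e+09 for the diesel generator, i.e. 98.78 dB.
Required insertion loss = 100 − 98.78 = 1.22 dB.

1 dB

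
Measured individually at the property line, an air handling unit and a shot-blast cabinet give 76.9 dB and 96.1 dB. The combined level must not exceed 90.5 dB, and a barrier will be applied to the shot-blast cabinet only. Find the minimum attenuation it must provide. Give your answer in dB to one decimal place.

5.8 dB

The untreated sources together contribute 10^(76.9/10) = 4.898e+07, i.e. 76.90 dB.
To meet 90.5 dB overall, the treated shot-blast cabinet may contribute at most 10^(90.5/10) − 4.898e+07 = 1.073e+09, i.e. 90.31 dB.
So the shot-blast cabinet must be reduced from 96.1 to 90.31 dB: IL = 5.79 dB.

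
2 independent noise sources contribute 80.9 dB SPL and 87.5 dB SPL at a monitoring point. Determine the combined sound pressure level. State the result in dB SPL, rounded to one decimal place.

Incoherent sources combine by intensity addition: L_total = 10·log₁₀(Σ 10^(L_i/10)).
Σ 10^(L/10) = 10^(80.9/10) + 10^(87.5/10) = 6.854e+08.
L_total = 10·log₁₀(6.854e+08) = 88.36 dB SPL.

88.4 dB SPL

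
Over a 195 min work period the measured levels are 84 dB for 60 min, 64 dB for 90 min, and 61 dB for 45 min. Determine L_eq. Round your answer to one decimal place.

Weight each interval's intensity by its duration and average over T = 195 min:
Σ tᵢ·10^(Lᵢ/10) = 60·10^(84/10) + 90·10^(64/10) + 45·10^(61/10) = 1.535e+10.
L_eq = 10·log₁₀(1.535e+10/195) = 78.96 dB.

79.0 dB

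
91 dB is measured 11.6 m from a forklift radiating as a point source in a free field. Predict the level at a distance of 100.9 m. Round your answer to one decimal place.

72.2 dB

Spherical spreading from a point source gives a 20·log₁₀(r₂/r₁) drop.
L₂ = 91 − 20·log₁₀(100.9/11.6) = 91 − 18.789 = 72.21 dB.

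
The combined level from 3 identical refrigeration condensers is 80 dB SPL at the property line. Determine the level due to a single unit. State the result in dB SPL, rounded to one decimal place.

75.2 dB SPL

3 equal contributions raise the level by 10·log₁₀ 3 = 4.771 dB, so each unit alone gives 80 − 4.771.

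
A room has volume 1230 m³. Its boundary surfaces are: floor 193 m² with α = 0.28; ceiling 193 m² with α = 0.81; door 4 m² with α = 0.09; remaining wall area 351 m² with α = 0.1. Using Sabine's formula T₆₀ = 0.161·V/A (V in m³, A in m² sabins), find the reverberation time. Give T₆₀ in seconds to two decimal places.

0.81 s

Summing Sᵢαᵢ: 193·0.28 + 193·0.81 + 4·0.09 + 351·0.1 = 245.83 m².
T₆₀ = 0.161 × 1230 / 245.83 = 0.806 s.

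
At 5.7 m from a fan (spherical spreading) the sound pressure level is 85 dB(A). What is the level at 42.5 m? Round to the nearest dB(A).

68 dB(A)

For a point source, L₂ = L₁ − 20·log₁₀(r₂/r₁).
L₂ = 85 − 20·log₁₀(42.5/5.7) = 85 − 17.450 = 67.55 dB(A).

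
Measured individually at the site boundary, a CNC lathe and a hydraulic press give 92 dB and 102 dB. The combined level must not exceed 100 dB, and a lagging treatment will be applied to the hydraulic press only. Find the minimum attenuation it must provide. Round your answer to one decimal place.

Fixed contribution from the other source: Σ 10^(L/10) = 10^(92/10) = 1.585e+09 (92.00 dB).
The limit corresponds to 10^(100/10) = 1.000e+10; subtracting the fixed part leaves 8.415e+09 for the hydraulic press, i.e. 99.25 dB.
So the hydraulic press must be reduced from 102 to 99.25 dB: IL = 2.75 dB.

2.7 dB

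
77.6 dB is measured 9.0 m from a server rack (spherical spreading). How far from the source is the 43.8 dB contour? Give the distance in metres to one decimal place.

The 33.8 dB drop corresponds to a distance ratio of 10^(33.8/20) for a point source.
r₂ = 9.0·10^((77.6−43.8)/20) = 9.0·10^(33.8/20) = 440.80 m.

440.8 m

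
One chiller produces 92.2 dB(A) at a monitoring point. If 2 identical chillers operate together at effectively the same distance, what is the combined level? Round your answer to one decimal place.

95.2 dB(A)

With 2 equal, uncorrelated contributions the intensity is 2× that of one unit, giving a rise of 10·log₁₀ 2.
L_total = 92.2 + 10·log₁₀(2) = 92.2 + 3.010 = 95.21 dB(A).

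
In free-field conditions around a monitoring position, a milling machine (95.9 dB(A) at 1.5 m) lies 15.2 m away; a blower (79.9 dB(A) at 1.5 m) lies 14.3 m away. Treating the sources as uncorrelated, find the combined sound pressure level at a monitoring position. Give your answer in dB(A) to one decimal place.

First find each source's level at the receiver (point-source: −20·log₁₀(r/r_ref)), then combine on an intensity basis.
milling machine: 95.9 − 20·log₁₀(15.2/1.5) = 95.9 − 20.12 = 75.78 dB(A).
blower: 79.9 − 20·log₁₀(14.3/1.5) = 79.9 − 19.58 = 60.32 dB(A).
Σ 10^(L/10) = 3.896e+07 → L_total = 10·log₁₀(3.896e+07) = 75.91 dB(A).

75.9 dB(A)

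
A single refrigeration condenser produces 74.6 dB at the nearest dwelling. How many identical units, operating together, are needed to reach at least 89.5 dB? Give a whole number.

N identical sources give L₁ + 10·log₁₀ N, so require 10·log₁₀ N ≥ 89.5 − 74.6 = 14.9 dB.
N ≥ 10^(14.9/10) = 30.903, so N = 31.

31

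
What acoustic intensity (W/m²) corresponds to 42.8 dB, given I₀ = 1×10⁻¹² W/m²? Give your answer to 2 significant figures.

1.9e-08 W/m²

L = 10·log₁₀(I/I₀) ⇒ I = I₀·10^(L/10) = 10⁻¹² × 10^4.28.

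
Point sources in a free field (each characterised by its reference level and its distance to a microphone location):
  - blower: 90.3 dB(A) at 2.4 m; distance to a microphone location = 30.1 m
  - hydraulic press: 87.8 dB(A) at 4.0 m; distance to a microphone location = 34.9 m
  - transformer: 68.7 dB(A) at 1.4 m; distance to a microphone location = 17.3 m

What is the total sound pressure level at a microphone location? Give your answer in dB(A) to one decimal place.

71.7 dB(A)

Apply inverse-square spreading to bring every level to the receiver, then sum 10^(L/10).
blower: 90.3 − 20·log₁₀(30.1/2.4) = 90.3 − 21.97 = 68.33 dB(A).
hydraulic press: 87.8 − 20·log₁₀(34.9/4.0) = 87.8 − 18.82 = 68.98 dB(A).
transformer: 68.7 − 20·log₁₀(17.3/1.4) = 68.7 − 21.84 = 46.86 dB(A).
Σ 10^(L/10) = 1.478e+07 → L_total = 10·log₁₀(1.478e+07) = 71.70 dB(A).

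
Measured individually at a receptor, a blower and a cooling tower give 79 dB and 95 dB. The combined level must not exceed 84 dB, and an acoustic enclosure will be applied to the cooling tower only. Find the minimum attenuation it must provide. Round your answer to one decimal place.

12.7 dB

The untreated sources together contribute 10^(79/10) = 7.943e+07, i.e. 79.00 dB.
The limit corresponds to 10^(84/10) = 2.512e+08; subtracting the fixed part leaves 1.718e+08 for the cooling tower, i.e. 82.35 dB.
So the cooling tower must be reduced from 95 to 82.35 dB: IL = 12.65 dB.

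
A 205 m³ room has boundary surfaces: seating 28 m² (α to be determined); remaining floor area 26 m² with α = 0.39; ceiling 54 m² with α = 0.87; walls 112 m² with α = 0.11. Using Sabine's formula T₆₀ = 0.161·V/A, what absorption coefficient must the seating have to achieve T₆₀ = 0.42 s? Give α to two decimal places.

A = 0.161·V/T₆₀ = 0.161·205/0.42 = 78.58 m² sabins.
Absorption from the other surfaces = 26·0.39 + 54·0.87 + 112·0.11 = 69.44 m², so the seating must supply 9.14 m² over 28 m².
α = 9.14/28 = 0.327.

0.33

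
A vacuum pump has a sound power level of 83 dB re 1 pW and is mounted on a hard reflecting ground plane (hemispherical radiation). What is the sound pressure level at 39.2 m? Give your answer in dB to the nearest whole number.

43 dB

L_p = L_w − 10·log₁₀(2π·r²) with r = 39.2 m.
2π·r² = 9655 m², 10·log₁₀ of that is 39.848 dB.
L_p = 83 − 39.848 = 43.15 dB.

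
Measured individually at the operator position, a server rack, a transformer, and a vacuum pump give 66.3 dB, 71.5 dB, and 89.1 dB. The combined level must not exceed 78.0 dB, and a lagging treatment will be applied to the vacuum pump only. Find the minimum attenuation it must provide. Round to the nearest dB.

13 dB

Fixed contribution from the other sources: Σ 10^(L/10) = 10^(66.3/10) + 10^(71.5/10) = 1.839e+07 (72.65 dB).
The limit corresponds to 10^(78.0/10) = 6.310e+07; subtracting the fixed part leaves 4.470e+07 for the vacuum pump, i.e. 76.50 dB.
So the vacuum pump must be reduced from 89.1 to 76.50 dB: IL = 12.60 dB.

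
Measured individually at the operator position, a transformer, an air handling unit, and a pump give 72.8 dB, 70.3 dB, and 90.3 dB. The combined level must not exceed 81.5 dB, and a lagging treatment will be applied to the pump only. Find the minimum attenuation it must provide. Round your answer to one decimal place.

9.8 dB

The untreated sources together contribute 10^(72.8/10) + 10^(70.3/10) = 2.977e+07, i.e. 74.74 dB.
The limit corresponds to 10^(81.5/10) = 1.413e+08; subtracting the fixed part leaves 1.115e+08 for the pump, i.e. 80.47 dB.
So the pump must be reduced from 90.3 to 80.47 dB: IL = 9.83 dB.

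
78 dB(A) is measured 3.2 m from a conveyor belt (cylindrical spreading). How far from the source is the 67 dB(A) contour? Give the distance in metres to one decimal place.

40.3 m

The 11.0 dB drop corresponds to a distance ratio of 10^(11.0/10) for a line source.
r₂ = 3.2·10^((78−67)/10) = 3.2·10^(11.0/10) = 40.29 m.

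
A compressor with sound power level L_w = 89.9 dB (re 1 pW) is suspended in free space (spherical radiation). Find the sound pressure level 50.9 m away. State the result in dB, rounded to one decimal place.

44.8 dB

Free-field spherical radiation: L_p = L_w − 10·log₁₀(4π·r²), r = 50.9 m.
4π·r² = 3.256e+04 m², 10·log₁₀ of that is 45.126 dB.
L_p = 89.9 − 45.126 = 44.77 dB.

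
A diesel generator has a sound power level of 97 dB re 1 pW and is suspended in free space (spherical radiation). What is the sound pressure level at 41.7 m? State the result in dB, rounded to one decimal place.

L_p = L_w − 10·log₁₀(4π·r²) with r = 41.7 m.
4π·r² = 2.185e+04 m², 10·log₁₀ of that is 43.395 dB.
L_p = 97 − 43.395 = 53.61 dB.

53.6 dB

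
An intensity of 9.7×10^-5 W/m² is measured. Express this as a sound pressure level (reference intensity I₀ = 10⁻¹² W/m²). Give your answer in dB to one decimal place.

79.9 dB

I/I₀ = 9.7×10^-5/10⁻¹² = 9.7×10^7, and L = 10·log₁₀(I/I₀).
L = 10·(0.9868 + 7) = 79.87 dB.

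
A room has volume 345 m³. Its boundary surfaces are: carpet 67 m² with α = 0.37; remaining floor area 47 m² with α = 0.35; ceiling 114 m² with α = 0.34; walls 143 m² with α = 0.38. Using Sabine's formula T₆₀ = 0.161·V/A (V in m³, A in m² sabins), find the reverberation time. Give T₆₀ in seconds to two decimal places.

0.41 s

Total absorption A = 67·0.37 + 47·0.35 + 114·0.34 + 143·0.38 = 134.34 m² sabins.
T₆₀ = 0.161·V/A = 0.161·345/134.34 = 0.413 s.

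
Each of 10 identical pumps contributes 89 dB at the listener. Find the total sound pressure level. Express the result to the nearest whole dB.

L_total = L₁ + 10·log₁₀ N for N identical incoherent sources.
L_total = 89 + 10·log₁₀(10) = 89 + 10.000 = 99.00 dB.

99 dB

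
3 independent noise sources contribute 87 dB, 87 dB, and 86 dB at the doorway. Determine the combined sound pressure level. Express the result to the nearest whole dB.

For uncorrelated sources the intensities add, so convert each level to linear form, sum, and take 10·log₁₀ of the total.
Σ 10^(L/10) = 10^(87/10) + 10^(87/10) + 10^(86/10) = 1.400e+09.
L_total = 10·log₁₀(1.400e+09) = 91.46 dB.

91 dB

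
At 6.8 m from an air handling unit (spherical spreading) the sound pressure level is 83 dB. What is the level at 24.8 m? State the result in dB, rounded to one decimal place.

Spherical spreading from a point source gives a 20·log₁₀(r₂/r₁) drop.
L₂ = 83 − 20·log₁₀(24.8/6.8) = 83 − 11.239 = 71.76 dB.

71.8 dB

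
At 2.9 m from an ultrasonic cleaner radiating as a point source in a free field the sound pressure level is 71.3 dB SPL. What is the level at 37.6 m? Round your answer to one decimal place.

Point-source attenuation: ΔL = 20·log₁₀(r₂/r₁) = 20·log₁₀(37.6/2.9) = 22.256 dB.
L₂ = 71.3 − 20·log₁₀(37.6/2.9) = 71.3 − 22.256 = 49.04 dB SPL.

49.0 dB SPL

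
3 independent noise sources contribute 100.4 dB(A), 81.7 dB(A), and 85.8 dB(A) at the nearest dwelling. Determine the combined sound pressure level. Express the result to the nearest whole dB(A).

Incoherent sources combine by intensity addition: L_total = 10·log₁₀(Σ 10^(L_i/10)).
Σ 10^(L/10) = 10^(100.4/10) + 10^(81.7/10) + 10^(85.8/10) = 1.149e+10.
L_total = 10·log₁₀(1.149e+10) = 100.60 dB(A).

101 dB(A)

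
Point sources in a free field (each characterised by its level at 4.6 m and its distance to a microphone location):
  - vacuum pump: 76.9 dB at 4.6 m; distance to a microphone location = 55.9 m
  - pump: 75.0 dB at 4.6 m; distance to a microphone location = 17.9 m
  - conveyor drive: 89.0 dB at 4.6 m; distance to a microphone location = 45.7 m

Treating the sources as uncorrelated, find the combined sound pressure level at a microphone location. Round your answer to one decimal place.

70.2 dB

First find each source's level at the receiver (point-source: −20·log₁₀(r/r_ref)), then combine on an intensity basis.
vacuum pump: 76.9 − 20·log₁₀(55.9/4.6) = 76.9 − 21.69 = 55.21 dB.
pump: 75.0 − 20·log₁₀(17.9/4.6) = 75.0 − 11.80 = 63.20 dB.
conveyor drive: 89.0 − 20·log₁₀(45.7/4.6) = 89.0 − 19.94 = 69.06 dB.
Σ 10^(L/10) = 1.047e+07 → L_total = 10·log₁₀(1.047e+07) = 70.20 dB.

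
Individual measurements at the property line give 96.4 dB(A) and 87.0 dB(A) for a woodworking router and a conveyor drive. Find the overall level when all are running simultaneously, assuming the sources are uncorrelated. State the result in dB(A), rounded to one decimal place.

96.9 dB(A)

For uncorrelated sources the intensities add, so convert each level to linear form, sum, and take 10·log₁₀ of the total.
Σ 10^(L/10) = 10^(96.4/10) + 10^(87.0/10) = 4.866e+09.
L_total = 10·log₁₀(4.866e+09) = 96.87 dB(A).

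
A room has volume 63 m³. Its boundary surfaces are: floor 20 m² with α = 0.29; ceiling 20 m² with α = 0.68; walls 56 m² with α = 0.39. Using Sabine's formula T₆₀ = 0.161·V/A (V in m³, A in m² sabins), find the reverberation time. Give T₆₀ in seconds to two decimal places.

Summing Sᵢαᵢ: 20·0.29 + 20·0.68 + 56·0.39 = 41.24 m².
T₆₀ = 0.161 × 63 / 41.24 = 0.246 s.

0.25 s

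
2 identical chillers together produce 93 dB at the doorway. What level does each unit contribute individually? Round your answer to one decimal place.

2 equal contributions raise the level by 10·log₁₀ 2 = 3.010 dB, so each unit alone gives 93 − 3.010.

90.0 dB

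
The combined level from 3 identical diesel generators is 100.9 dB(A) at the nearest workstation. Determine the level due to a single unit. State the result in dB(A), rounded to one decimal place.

96.1 dB(A)

For N identical incoherent sources L_total = L₁ + 10·log₁₀ N, so L₁ = 100.9 − 10·log₁₀(3) = 100.9 − 4.771.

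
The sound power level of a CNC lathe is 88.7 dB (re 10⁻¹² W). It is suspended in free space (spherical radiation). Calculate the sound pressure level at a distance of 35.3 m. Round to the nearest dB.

47 dB

Free-field spherical radiation: L_p = L_w − 10·log₁₀(4π·r²), r = 35.3 m.
4π·r² = 1.566e+04 m², 10·log₁₀ of that is 41.948 dB.
L_p = 88.7 − 41.948 = 46.75 dB.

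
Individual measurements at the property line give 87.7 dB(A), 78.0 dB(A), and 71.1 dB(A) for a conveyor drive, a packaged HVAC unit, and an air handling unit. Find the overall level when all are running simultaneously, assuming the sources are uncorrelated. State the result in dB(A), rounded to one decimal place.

88.2 dB(A)

For uncorrelated sources the intensities add, so convert each level to linear form, sum, and take 10·log₁₀ of the total.
Σ 10^(L/10) = 10^(87.7/10) + 10^(78.0/10) + 10^(71.1/10) = 6.648e+08.
L_total = 10·log₁₀(6.648e+08) = 88.23 dB(A).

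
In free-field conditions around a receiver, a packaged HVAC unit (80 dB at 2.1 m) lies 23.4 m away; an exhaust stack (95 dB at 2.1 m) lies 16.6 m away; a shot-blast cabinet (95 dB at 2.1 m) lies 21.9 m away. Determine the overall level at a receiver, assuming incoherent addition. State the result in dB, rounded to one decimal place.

First find each source's level at the receiver (point-source: −20·log₁₀(r/r_ref)), then combine on an intensity basis.
packaged HVAC unit: 80 − 20·log₁₀(23.4/2.1) = 80 − 20.94 = 59.06 dB.
exhaust stack: 95 − 20·log₁₀(16.6/2.1) = 95 − 17.96 = 77.04 dB.
shot-blast cabinet: 95 − 20·log₁₀(21.9/2.1) = 95 − 20.36 = 74.64 dB.
Σ 10^(L/10) = 8.049e+07 → L_total = 10·log₁₀(8.049e+07) = 79.06 dB.

79.1 dB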